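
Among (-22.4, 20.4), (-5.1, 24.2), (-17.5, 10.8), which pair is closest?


d(P0,P1) = 17.7124, d(P0,P2) = 10.7782, d(P1,P2) = 18.2571
Closest: P0 and P2

Closest pair: (-22.4, 20.4) and (-17.5, 10.8), distance = 10.7782


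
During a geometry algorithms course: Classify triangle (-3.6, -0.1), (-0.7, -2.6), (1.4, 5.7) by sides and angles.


Side lengths squared: AB^2=14.66, BC^2=73.3, CA^2=58.64
Sorted: [14.66, 58.64, 73.3]
By sides: Scalene, By angles: Right

Scalene, Right


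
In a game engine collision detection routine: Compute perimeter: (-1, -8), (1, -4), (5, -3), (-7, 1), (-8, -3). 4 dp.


Sides: (-1, -8)->(1, -4): sqrt(20) = 4.472136, (1, -4)->(5, -3): sqrt(17) = 4.123106, (5, -3)->(-7, 1): sqrt(160) = 12.649111, (-7, 1)->(-8, -3): sqrt(17) = 4.123106, (-8, -3)->(-1, -8): sqrt(74) = 8.602325
Sum = 33.969784
Perimeter = 33.9698

33.9698


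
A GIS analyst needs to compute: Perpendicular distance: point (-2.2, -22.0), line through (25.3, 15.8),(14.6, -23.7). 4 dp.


|cross product| = 681.79
|line direction| = sqrt(1674.74) = 40.9236
Distance = 681.79/sqrt(1674.74) = 16.6601

16.6601


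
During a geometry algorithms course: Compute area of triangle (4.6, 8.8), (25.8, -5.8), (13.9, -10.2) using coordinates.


Area = |x_A(y_B-y_C) + x_B(y_C-y_A) + x_C(y_A-y_B)|/2
= |20.24 + (-490.2) + 202.94|/2
= 267.02/2 = 133.51

133.51


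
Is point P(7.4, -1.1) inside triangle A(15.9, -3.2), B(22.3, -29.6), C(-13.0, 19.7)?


Cross products: AB x AP = -210.96, BC x BP = -271.48, CA x CP = -133.96
All same sign? yes

Yes, inside


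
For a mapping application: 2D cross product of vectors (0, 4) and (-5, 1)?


u x v = u_x*v_y - u_y*v_x = 0*1 - 4*(-5)
= 0 - (-20) = 20

20


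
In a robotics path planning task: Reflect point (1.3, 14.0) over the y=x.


Reflection over y=x: (x,y) -> (y,x)
(1.3, 14) -> (14, 1.3)

(14, 1.3)


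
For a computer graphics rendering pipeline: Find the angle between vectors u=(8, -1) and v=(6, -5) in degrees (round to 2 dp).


u.v = 53, |u| = sqrt(65) = 8.0623, |v| = sqrt(61) = 7.8102
cos(theta) = u.v/(|u||v|) = 53/sqrt(3965) = 0.841694
theta = acos(0.841694) = 32.68 degrees

32.68 degrees


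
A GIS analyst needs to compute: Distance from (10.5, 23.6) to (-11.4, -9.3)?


dx=-21.9, dy=-32.9
d^2 = (-21.9)^2 + (-32.9)^2 = 1562.02
d = sqrt(1562.02) = 39.5224

39.5224


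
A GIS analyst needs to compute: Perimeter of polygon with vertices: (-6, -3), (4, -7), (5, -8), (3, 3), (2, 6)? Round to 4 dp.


Sides: (-6, -3)->(4, -7): sqrt(116) = 10.77033, (4, -7)->(5, -8): sqrt(2) = 1.414214, (5, -8)->(3, 3): sqrt(125) = 11.18034, (3, 3)->(2, 6): sqrt(10) = 3.162278, (2, 6)->(-6, -3): sqrt(145) = 12.041595
Sum = 38.568757
Perimeter = 38.5688

38.5688


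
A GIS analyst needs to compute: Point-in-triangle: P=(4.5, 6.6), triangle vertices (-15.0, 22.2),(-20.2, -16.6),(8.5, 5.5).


Cross products: AB x AP = 837.72, BC x BP = 119.97, CA x CP = 40.95
All same sign? yes

Yes, inside


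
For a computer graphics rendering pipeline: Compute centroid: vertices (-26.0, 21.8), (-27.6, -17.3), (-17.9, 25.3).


Centroid = ((x_A+x_B+x_C)/3, (y_A+y_B+y_C)/3)
= (((-26)+(-27.6)+(-17.9))/3, (21.8+(-17.3)+25.3)/3)
= (-23.8333, 9.9333)

(-23.8333, 9.9333)


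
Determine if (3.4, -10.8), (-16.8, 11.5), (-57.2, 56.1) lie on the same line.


Cross product: ((-16.8)-3.4)*(56.1-(-10.8)) - (11.5-(-10.8))*((-57.2)-3.4)
= 0

Yes, collinear


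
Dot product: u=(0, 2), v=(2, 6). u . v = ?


u . v = u_x*v_x + u_y*v_y = 0*2 + 2*6
= 0 + 12 = 12

12


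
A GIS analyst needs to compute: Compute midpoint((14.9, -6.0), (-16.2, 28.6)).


M = ((14.9+(-16.2))/2, ((-6)+28.6)/2)
= (-0.65, 11.3)

(-0.65, 11.3)


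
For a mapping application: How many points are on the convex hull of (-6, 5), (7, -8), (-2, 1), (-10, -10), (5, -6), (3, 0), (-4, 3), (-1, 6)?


Convex hull vertices (CCW): (-10, -10), (7, -8), (3, 0), (-1, 6), (-6, 5)
Count = 5

5


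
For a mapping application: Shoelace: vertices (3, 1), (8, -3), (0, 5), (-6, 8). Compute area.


Shoelace sum: (3*(-3) - 8*1) + (8*5 - 0*(-3)) + (0*8 - (-6)*5) + ((-6)*1 - 3*8)
= 23
Area = |23|/2 = 11.5

11.5


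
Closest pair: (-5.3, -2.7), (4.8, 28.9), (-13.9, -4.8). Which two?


d(P0,P1) = 33.1748, d(P0,P2) = 8.8527, d(P1,P2) = 38.5406
Closest: P0 and P2

Closest pair: (-5.3, -2.7) and (-13.9, -4.8), distance = 8.8527


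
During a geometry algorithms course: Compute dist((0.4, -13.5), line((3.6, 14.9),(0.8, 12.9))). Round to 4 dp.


|cross product| = 73.12
|line direction| = sqrt(11.84) = 3.4409
Distance = 73.12/sqrt(11.84) = 21.2501

21.2501


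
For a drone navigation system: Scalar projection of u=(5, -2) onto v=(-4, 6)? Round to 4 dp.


u.v = -32, |v| = sqrt(52) = 7.2111
Scalar projection = u.v / |v| = -32 / sqrt(52) = -4.4376

-4.4376


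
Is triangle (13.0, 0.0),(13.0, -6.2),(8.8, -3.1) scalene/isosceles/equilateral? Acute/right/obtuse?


Side lengths squared: AB^2=38.44, BC^2=27.25, CA^2=27.25
Sorted: [27.25, 27.25, 38.44]
By sides: Isosceles, By angles: Acute

Isosceles, Acute


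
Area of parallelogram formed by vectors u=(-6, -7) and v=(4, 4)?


|u x v| = |(-6)*4 - (-7)*4|
= |(-24) - (-28)| = 4

4


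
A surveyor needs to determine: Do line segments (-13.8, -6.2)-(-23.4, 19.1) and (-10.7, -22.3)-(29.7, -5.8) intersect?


Cross products: d1=701.59, d2=1882.11, d3=76.13, d4=-1104.39
d1*d2 < 0 and d3*d4 < 0? no

No, they don't intersect


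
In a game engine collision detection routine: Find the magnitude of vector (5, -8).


|u| = sqrt(5^2 + (-8)^2) = sqrt(89) = 9.434

9.434


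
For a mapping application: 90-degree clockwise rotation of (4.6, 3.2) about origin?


90° CW: (x,y) -> (y, -x)
(4.6,3.2) -> (3.2, -4.6)

(3.2, -4.6)


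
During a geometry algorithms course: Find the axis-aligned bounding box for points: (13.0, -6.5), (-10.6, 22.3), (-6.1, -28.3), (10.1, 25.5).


x range: [-10.6, 13]
y range: [-28.3, 25.5]
Bounding box: (-10.6,-28.3) to (13,25.5)

(-10.6,-28.3) to (13,25.5)


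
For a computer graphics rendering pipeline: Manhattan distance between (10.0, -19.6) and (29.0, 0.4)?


|10-29| + |(-19.6)-0.4| = 19 + 20 = 39

39


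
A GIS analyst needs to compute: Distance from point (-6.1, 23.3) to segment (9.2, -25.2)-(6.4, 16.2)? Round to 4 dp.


Project P onto AB: t = 1 (clamped to [0,1])
Closest point on segment: (6.4, 16.2)
Distance: 14.3757

14.3757


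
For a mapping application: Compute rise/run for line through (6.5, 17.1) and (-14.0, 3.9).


slope = (y2-y1)/(x2-x1) = (3.9-17.1)/((-14)-6.5) = (-13.2)/(-20.5) = 0.6439

0.6439


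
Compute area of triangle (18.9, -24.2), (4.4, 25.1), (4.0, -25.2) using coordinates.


Area = |x_A(y_B-y_C) + x_B(y_C-y_A) + x_C(y_A-y_B)|/2
= |950.67 + (-4.4) + (-197.2)|/2
= 749.07/2 = 374.535

374.535


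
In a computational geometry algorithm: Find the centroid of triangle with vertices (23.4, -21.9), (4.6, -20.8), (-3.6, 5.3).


Centroid = ((x_A+x_B+x_C)/3, (y_A+y_B+y_C)/3)
= ((23.4+4.6+(-3.6))/3, ((-21.9)+(-20.8)+5.3)/3)
= (8.1333, -12.4667)

(8.1333, -12.4667)


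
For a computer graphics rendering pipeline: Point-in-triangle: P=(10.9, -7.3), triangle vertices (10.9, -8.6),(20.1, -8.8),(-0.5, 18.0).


Cross products: AB x AP = 11.96, BC x BP = 215.66, CA x CP = 14.82
All same sign? yes

Yes, inside


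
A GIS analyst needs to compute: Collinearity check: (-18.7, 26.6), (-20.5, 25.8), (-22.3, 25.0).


Cross product: ((-20.5)-(-18.7))*(25-26.6) - (25.8-26.6)*((-22.3)-(-18.7))
= 0

Yes, collinear


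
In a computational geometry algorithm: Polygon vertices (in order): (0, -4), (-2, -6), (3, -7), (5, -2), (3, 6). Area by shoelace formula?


Shoelace sum: (0*(-6) - (-2)*(-4)) + ((-2)*(-7) - 3*(-6)) + (3*(-2) - 5*(-7)) + (5*6 - 3*(-2)) + (3*(-4) - 0*6)
= 77
Area = |77|/2 = 38.5

38.5


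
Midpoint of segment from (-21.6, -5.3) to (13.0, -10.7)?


M = (((-21.6)+13)/2, ((-5.3)+(-10.7))/2)
= (-4.3, -8)

(-4.3, -8)


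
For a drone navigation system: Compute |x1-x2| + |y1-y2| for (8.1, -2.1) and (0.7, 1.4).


|8.1-0.7| + |(-2.1)-1.4| = 7.4 + 3.5 = 10.9

10.9


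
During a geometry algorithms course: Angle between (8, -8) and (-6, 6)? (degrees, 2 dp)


u.v = -96, |u| = sqrt(128) = 11.3137, |v| = sqrt(72) = 8.4853
cos(theta) = u.v/(|u||v|) = -96/sqrt(9216) = -1
theta = acos(-1) = 180 degrees

180 degrees


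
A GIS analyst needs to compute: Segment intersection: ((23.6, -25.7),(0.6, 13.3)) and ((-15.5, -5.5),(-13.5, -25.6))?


Cross products: d1=745.51, d2=361.21, d3=1060.3, d4=1444.6
d1*d2 < 0 and d3*d4 < 0? no

No, they don't intersect


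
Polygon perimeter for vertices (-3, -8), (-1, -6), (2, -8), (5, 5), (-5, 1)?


Sides: (-3, -8)->(-1, -6): sqrt(8) = 2.828427, (-1, -6)->(2, -8): sqrt(13) = 3.605551, (2, -8)->(5, 5): sqrt(178) = 13.341664, (5, 5)->(-5, 1): sqrt(116) = 10.77033, (-5, 1)->(-3, -8): sqrt(85) = 9.219544
Sum = 39.765516
Perimeter = 39.7655

39.7655


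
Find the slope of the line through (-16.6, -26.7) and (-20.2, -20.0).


slope = (y2-y1)/(x2-x1) = ((-20)-(-26.7))/((-20.2)-(-16.6)) = 6.7/(-3.6) = -1.8611

-1.8611


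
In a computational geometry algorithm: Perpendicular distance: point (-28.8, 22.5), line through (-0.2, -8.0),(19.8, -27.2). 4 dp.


|cross product| = 60.88
|line direction| = sqrt(768.64) = 27.7244
Distance = 60.88/sqrt(768.64) = 2.1959

2.1959


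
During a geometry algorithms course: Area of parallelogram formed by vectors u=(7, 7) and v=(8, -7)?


|u x v| = |7*(-7) - 7*8|
= |(-49) - 56| = 105

105


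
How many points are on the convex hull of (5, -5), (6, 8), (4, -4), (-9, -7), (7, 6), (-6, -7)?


Convex hull vertices (CCW): (-9, -7), (-6, -7), (5, -5), (7, 6), (6, 8)
Count = 5

5


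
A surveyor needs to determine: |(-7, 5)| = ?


|u| = sqrt((-7)^2 + 5^2) = sqrt(74) = 8.6023

8.6023


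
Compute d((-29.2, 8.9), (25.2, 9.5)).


dx=54.4, dy=0.6
d^2 = 54.4^2 + 0.6^2 = 2959.72
d = sqrt(2959.72) = 54.4033

54.4033


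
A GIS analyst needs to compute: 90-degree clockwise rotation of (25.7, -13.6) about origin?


90° CW: (x,y) -> (y, -x)
(25.7,-13.6) -> (-13.6, -25.7)

(-13.6, -25.7)


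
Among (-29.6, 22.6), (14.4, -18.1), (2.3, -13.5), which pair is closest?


d(P0,P1) = 59.9374, d(P0,P2) = 48.1749, d(P1,P2) = 12.9449
Closest: P1 and P2

Closest pair: (14.4, -18.1) and (2.3, -13.5), distance = 12.9449


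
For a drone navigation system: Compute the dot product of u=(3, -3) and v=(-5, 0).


u . v = u_x*v_x + u_y*v_y = 3*(-5) + (-3)*0
= (-15) + 0 = -15

-15


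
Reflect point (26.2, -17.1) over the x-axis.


Reflection over x-axis: (x,y) -> (x,-y)
(26.2, -17.1) -> (26.2, 17.1)

(26.2, 17.1)


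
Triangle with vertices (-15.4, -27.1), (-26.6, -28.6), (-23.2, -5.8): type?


Side lengths squared: AB^2=127.69, BC^2=531.4, CA^2=514.53
Sorted: [127.69, 514.53, 531.4]
By sides: Scalene, By angles: Acute

Scalene, Acute


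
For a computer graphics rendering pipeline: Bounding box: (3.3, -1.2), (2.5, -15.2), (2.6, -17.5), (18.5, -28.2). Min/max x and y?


x range: [2.5, 18.5]
y range: [-28.2, -1.2]
Bounding box: (2.5,-28.2) to (18.5,-1.2)

(2.5,-28.2) to (18.5,-1.2)


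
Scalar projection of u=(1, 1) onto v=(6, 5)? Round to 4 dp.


u.v = 11, |v| = sqrt(61) = 7.8102
Scalar projection = u.v / |v| = 11 / sqrt(61) = 1.4084

1.4084


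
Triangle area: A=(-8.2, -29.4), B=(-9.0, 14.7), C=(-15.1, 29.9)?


Area = |x_A(y_B-y_C) + x_B(y_C-y_A) + x_C(y_A-y_B)|/2
= |124.64 + (-533.7) + 665.91|/2
= 256.85/2 = 128.425

128.425


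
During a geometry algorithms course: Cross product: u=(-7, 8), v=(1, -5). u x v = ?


u x v = u_x*v_y - u_y*v_x = (-7)*(-5) - 8*1
= 35 - 8 = 27

27


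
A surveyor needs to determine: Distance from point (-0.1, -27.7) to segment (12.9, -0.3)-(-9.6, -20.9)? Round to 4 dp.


Project P onto AB: t = 0.9208 (clamped to [0,1])
Closest point on segment: (-7.8188, -19.2692)
Distance: 11.4306

11.4306


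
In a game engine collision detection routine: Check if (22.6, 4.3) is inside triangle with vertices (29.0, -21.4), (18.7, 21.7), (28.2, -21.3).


Cross products: AB x AP = 11.13, BC x BP = 2.4, CA x CP = 19.92
All same sign? yes

Yes, inside


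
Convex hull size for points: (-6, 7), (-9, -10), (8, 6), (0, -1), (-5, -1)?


Convex hull vertices (CCW): (-9, -10), (8, 6), (-6, 7)
Count = 3

3


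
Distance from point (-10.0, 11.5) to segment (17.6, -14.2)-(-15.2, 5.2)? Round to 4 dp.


Project P onto AB: t = 0.9667 (clamped to [0,1])
Closest point on segment: (-14.1082, 4.5542)
Distance: 8.0698

8.0698


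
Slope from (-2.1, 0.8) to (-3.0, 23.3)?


slope = (y2-y1)/(x2-x1) = (23.3-0.8)/((-3)-(-2.1)) = 22.5/(-0.9) = -25

-25


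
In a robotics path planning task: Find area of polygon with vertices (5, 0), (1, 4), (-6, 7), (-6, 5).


Shoelace sum: (5*4 - 1*0) + (1*7 - (-6)*4) + ((-6)*5 - (-6)*7) + ((-6)*0 - 5*5)
= 38
Area = |38|/2 = 19

19


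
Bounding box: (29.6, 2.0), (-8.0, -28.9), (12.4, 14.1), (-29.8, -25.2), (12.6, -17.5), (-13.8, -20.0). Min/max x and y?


x range: [-29.8, 29.6]
y range: [-28.9, 14.1]
Bounding box: (-29.8,-28.9) to (29.6,14.1)

(-29.8,-28.9) to (29.6,14.1)


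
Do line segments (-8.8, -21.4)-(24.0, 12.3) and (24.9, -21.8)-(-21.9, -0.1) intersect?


Cross products: d1=712.57, d2=-1576.35, d3=-1148.81, d4=1140.11
d1*d2 < 0 and d3*d4 < 0? yes

Yes, they intersect


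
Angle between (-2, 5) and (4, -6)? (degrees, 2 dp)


u.v = -38, |u| = sqrt(29) = 5.3852, |v| = sqrt(52) = 7.2111
cos(theta) = u.v/(|u||v|) = -38/sqrt(1508) = -0.97855
theta = acos(-0.97855) = 168.11 degrees

168.11 degrees


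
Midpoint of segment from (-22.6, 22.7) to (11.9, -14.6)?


M = (((-22.6)+11.9)/2, (22.7+(-14.6))/2)
= (-5.35, 4.05)

(-5.35, 4.05)


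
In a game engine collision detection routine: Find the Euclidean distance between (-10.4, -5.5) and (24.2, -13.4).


dx=34.6, dy=-7.9
d^2 = 34.6^2 + (-7.9)^2 = 1259.57
d = sqrt(1259.57) = 35.4904

35.4904


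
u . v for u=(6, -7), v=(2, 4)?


u . v = u_x*v_x + u_y*v_y = 6*2 + (-7)*4
= 12 + (-28) = -16

-16


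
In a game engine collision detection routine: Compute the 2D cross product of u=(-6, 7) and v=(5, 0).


u x v = u_x*v_y - u_y*v_x = (-6)*0 - 7*5
= 0 - 35 = -35

-35


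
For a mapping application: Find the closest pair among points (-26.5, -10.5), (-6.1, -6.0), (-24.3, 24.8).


d(P0,P1) = 20.8904, d(P0,P2) = 35.3685, d(P1,P2) = 35.7754
Closest: P0 and P1

Closest pair: (-26.5, -10.5) and (-6.1, -6.0), distance = 20.8904


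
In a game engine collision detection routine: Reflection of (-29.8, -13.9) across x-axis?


Reflection over x-axis: (x,y) -> (x,-y)
(-29.8, -13.9) -> (-29.8, 13.9)

(-29.8, 13.9)


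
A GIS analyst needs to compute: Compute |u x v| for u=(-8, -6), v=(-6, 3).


|u x v| = |(-8)*3 - (-6)*(-6)|
= |(-24) - 36| = 60

60


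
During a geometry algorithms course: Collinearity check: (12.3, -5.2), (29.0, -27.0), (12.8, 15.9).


Cross product: (29-12.3)*(15.9-(-5.2)) - ((-27)-(-5.2))*(12.8-12.3)
= 363.27

No, not collinear


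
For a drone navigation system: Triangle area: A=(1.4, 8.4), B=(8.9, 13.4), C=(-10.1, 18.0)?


Area = |x_A(y_B-y_C) + x_B(y_C-y_A) + x_C(y_A-y_B)|/2
= |(-6.44) + 85.44 + 50.5|/2
= 129.5/2 = 64.75

64.75


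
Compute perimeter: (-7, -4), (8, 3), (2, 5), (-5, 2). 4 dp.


Sides: (-7, -4)->(8, 3): sqrt(274) = 16.552945, (8, 3)->(2, 5): sqrt(40) = 6.324555, (2, 5)->(-5, 2): sqrt(58) = 7.615773, (-5, 2)->(-7, -4): sqrt(40) = 6.324555
Sum = 36.817828
Perimeter = 36.8178

36.8178


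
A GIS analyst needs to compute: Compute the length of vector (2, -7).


|u| = sqrt(2^2 + (-7)^2) = sqrt(53) = 7.2801

7.2801


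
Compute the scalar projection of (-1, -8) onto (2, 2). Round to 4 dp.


u.v = -18, |v| = sqrt(8) = 2.8284
Scalar projection = u.v / |v| = -18 / sqrt(8) = -6.364

-6.364


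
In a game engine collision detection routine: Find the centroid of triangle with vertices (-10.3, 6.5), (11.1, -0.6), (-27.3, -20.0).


Centroid = ((x_A+x_B+x_C)/3, (y_A+y_B+y_C)/3)
= (((-10.3)+11.1+(-27.3))/3, (6.5+(-0.6)+(-20))/3)
= (-8.8333, -4.7)

(-8.8333, -4.7)


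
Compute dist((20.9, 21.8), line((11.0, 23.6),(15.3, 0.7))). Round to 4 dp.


|cross product| = 218.97
|line direction| = sqrt(542.9) = 23.3002
Distance = 218.97/sqrt(542.9) = 9.3978

9.3978


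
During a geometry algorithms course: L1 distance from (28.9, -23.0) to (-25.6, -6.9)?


|28.9-(-25.6)| + |(-23)-(-6.9)| = 54.5 + 16.1 = 70.6

70.6


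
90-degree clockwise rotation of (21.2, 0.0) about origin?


90° CW: (x,y) -> (y, -x)
(21.2,0) -> (0, -21.2)

(0, -21.2)


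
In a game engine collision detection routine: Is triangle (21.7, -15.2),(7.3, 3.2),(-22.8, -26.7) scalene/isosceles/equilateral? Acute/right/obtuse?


Side lengths squared: AB^2=545.92, BC^2=1800.02, CA^2=2112.5
Sorted: [545.92, 1800.02, 2112.5]
By sides: Scalene, By angles: Acute

Scalene, Acute


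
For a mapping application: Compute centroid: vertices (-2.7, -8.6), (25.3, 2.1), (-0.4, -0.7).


Centroid = ((x_A+x_B+x_C)/3, (y_A+y_B+y_C)/3)
= (((-2.7)+25.3+(-0.4))/3, ((-8.6)+2.1+(-0.7))/3)
= (7.4, -2.4)

(7.4, -2.4)


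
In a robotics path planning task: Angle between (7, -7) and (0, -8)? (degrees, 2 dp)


u.v = 56, |u| = sqrt(98) = 9.8995, |v| = sqrt(64) = 8
cos(theta) = u.v/(|u||v|) = 56/sqrt(6272) = 0.707107
theta = acos(0.707107) = 45 degrees

45 degrees


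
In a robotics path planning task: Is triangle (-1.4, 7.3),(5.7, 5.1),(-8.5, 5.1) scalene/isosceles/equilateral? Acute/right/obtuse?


Side lengths squared: AB^2=55.25, BC^2=201.64, CA^2=55.25
Sorted: [55.25, 55.25, 201.64]
By sides: Isosceles, By angles: Obtuse

Isosceles, Obtuse


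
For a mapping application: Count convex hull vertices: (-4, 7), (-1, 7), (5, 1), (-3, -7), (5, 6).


Convex hull vertices (CCW): (-4, 7), (-3, -7), (5, 1), (5, 6), (-1, 7)
Count = 5

5


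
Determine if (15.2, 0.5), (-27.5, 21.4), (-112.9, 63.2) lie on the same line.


Cross product: ((-27.5)-15.2)*(63.2-0.5) - (21.4-0.5)*((-112.9)-15.2)
= 0

Yes, collinear


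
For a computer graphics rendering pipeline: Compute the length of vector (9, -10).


|u| = sqrt(9^2 + (-10)^2) = sqrt(181) = 13.4536

13.4536


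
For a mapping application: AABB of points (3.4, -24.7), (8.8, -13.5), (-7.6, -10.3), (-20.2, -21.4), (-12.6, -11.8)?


x range: [-20.2, 8.8]
y range: [-24.7, -10.3]
Bounding box: (-20.2,-24.7) to (8.8,-10.3)

(-20.2,-24.7) to (8.8,-10.3)


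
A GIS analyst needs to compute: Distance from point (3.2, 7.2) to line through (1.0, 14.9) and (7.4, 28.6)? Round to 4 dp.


|cross product| = 79.42
|line direction| = sqrt(228.65) = 15.1212
Distance = 79.42/sqrt(228.65) = 5.2522

5.2522


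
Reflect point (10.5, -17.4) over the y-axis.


Reflection over y-axis: (x,y) -> (-x,y)
(10.5, -17.4) -> (-10.5, -17.4)

(-10.5, -17.4)


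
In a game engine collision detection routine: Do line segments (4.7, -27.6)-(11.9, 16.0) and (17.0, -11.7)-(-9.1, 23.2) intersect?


Cross products: d1=844.26, d2=-544.98, d3=-421.8, d4=967.44
d1*d2 < 0 and d3*d4 < 0? yes

Yes, they intersect


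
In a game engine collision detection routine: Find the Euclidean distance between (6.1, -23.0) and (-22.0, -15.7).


dx=-28.1, dy=7.3
d^2 = (-28.1)^2 + 7.3^2 = 842.9
d = sqrt(842.9) = 29.0327

29.0327


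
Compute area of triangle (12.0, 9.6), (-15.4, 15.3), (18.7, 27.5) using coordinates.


Area = |x_A(y_B-y_C) + x_B(y_C-y_A) + x_C(y_A-y_B)|/2
= |(-146.4) + (-275.66) + (-106.59)|/2
= 528.65/2 = 264.325

264.325


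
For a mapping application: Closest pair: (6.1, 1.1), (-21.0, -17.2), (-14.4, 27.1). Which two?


d(P0,P1) = 32.7002, d(P0,P2) = 33.1097, d(P1,P2) = 44.7889
Closest: P0 and P1

Closest pair: (6.1, 1.1) and (-21.0, -17.2), distance = 32.7002


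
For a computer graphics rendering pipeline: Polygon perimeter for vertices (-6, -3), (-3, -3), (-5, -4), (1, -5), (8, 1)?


Sides: (-6, -3)->(-3, -3): sqrt(9) = 3, (-3, -3)->(-5, -4): sqrt(5) = 2.236068, (-5, -4)->(1, -5): sqrt(37) = 6.082763, (1, -5)->(8, 1): sqrt(85) = 9.219544, (8, 1)->(-6, -3): sqrt(212) = 14.56022
Sum = 35.098595
Perimeter = 35.0986

35.0986


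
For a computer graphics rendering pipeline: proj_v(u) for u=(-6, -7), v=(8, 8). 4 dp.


u.v = -104, |v| = sqrt(128) = 11.3137
Scalar projection = u.v / |v| = -104 / sqrt(128) = -9.1924

-9.1924


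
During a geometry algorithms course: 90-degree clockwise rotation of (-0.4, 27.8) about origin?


90° CW: (x,y) -> (y, -x)
(-0.4,27.8) -> (27.8, 0.4)

(27.8, 0.4)


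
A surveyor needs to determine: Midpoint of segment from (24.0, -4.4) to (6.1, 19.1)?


M = ((24+6.1)/2, ((-4.4)+19.1)/2)
= (15.05, 7.35)

(15.05, 7.35)


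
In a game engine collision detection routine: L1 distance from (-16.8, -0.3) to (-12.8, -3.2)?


|(-16.8)-(-12.8)| + |(-0.3)-(-3.2)| = 4 + 2.9 = 6.9

6.9


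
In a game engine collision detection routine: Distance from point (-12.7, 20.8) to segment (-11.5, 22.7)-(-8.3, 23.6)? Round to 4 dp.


Project P onto AB: t = 0 (clamped to [0,1])
Closest point on segment: (-11.5, 22.7)
Distance: 2.2472

2.2472


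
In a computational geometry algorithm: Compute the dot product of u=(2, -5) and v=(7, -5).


u . v = u_x*v_x + u_y*v_y = 2*7 + (-5)*(-5)
= 14 + 25 = 39

39


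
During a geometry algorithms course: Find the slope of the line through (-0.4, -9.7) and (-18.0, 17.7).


slope = (y2-y1)/(x2-x1) = (17.7-(-9.7))/((-18)-(-0.4)) = 27.4/(-17.6) = -1.5568

-1.5568


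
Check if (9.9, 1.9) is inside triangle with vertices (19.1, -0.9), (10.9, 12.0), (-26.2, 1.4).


Cross products: AB x AP = 95.72, BC x BP = 364.11, CA x CP = 105.68
All same sign? yes

Yes, inside


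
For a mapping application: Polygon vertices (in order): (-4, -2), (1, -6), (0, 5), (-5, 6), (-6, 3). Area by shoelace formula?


Shoelace sum: ((-4)*(-6) - 1*(-2)) + (1*5 - 0*(-6)) + (0*6 - (-5)*5) + ((-5)*3 - (-6)*6) + ((-6)*(-2) - (-4)*3)
= 101
Area = |101|/2 = 50.5

50.5


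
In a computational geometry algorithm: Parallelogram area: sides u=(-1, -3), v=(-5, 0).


|u x v| = |(-1)*0 - (-3)*(-5)|
= |0 - 15| = 15

15


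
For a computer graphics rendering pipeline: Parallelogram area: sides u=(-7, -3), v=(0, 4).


|u x v| = |(-7)*4 - (-3)*0|
= |(-28) - 0| = 28

28


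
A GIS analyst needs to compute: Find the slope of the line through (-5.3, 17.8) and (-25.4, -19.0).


slope = (y2-y1)/(x2-x1) = ((-19)-17.8)/((-25.4)-(-5.3)) = (-36.8)/(-20.1) = 1.8308

1.8308


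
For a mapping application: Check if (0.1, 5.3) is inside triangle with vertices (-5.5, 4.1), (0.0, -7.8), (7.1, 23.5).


Cross products: AB x AP = 73.24, BC x BP = 89.88, CA x CP = 93.52
All same sign? yes

Yes, inside


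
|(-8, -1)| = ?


|u| = sqrt((-8)^2 + (-1)^2) = sqrt(65) = 8.0623

8.0623


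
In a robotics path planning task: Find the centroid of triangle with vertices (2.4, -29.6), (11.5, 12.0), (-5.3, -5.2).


Centroid = ((x_A+x_B+x_C)/3, (y_A+y_B+y_C)/3)
= ((2.4+11.5+(-5.3))/3, ((-29.6)+12+(-5.2))/3)
= (2.8667, -7.6)

(2.8667, -7.6)


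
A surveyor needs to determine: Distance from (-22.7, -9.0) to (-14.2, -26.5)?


dx=8.5, dy=-17.5
d^2 = 8.5^2 + (-17.5)^2 = 378.5
d = sqrt(378.5) = 19.4551

19.4551


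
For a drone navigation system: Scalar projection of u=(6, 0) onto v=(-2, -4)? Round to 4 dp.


u.v = -12, |v| = sqrt(20) = 4.4721
Scalar projection = u.v / |v| = -12 / sqrt(20) = -2.6833

-2.6833


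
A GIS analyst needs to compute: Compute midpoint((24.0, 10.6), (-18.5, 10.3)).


M = ((24+(-18.5))/2, (10.6+10.3)/2)
= (2.75, 10.45)

(2.75, 10.45)


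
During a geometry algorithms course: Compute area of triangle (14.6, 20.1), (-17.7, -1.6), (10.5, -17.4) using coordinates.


Area = |x_A(y_B-y_C) + x_B(y_C-y_A) + x_C(y_A-y_B)|/2
= |230.68 + 663.75 + 227.85|/2
= 1122.28/2 = 561.14

561.14


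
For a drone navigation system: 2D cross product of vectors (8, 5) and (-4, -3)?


u x v = u_x*v_y - u_y*v_x = 8*(-3) - 5*(-4)
= (-24) - (-20) = -4

-4


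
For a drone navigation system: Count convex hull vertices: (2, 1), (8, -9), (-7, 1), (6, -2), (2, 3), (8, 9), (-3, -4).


Convex hull vertices (CCW): (-7, 1), (-3, -4), (8, -9), (8, 9)
Count = 4

4


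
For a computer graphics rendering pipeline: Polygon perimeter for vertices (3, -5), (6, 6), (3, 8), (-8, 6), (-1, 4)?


Sides: (3, -5)->(6, 6): sqrt(130) = 11.401754, (6, 6)->(3, 8): sqrt(13) = 3.605551, (3, 8)->(-8, 6): sqrt(125) = 11.18034, (-8, 6)->(-1, 4): sqrt(53) = 7.28011, (-1, 4)->(3, -5): sqrt(97) = 9.848858
Sum = 43.316613
Perimeter = 43.3166

43.3166


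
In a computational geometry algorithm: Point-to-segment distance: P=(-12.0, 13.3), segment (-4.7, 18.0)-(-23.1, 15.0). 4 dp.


Project P onto AB: t = 0.427 (clamped to [0,1])
Closest point on segment: (-12.5574, 16.7189)
Distance: 3.464

3.464


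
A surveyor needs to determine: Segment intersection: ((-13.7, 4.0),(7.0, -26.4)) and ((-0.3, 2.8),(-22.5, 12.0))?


Cross products: d1=96.64, d2=581.08, d3=382.52, d4=-101.92
d1*d2 < 0 and d3*d4 < 0? no

No, they don't intersect


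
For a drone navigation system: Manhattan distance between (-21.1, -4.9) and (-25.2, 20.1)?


|(-21.1)-(-25.2)| + |(-4.9)-20.1| = 4.1 + 25 = 29.1

29.1


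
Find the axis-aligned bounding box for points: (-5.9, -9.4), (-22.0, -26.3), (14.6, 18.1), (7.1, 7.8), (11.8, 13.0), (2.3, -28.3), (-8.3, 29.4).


x range: [-22, 14.6]
y range: [-28.3, 29.4]
Bounding box: (-22,-28.3) to (14.6,29.4)

(-22,-28.3) to (14.6,29.4)


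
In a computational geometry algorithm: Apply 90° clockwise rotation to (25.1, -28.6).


90° CW: (x,y) -> (y, -x)
(25.1,-28.6) -> (-28.6, -25.1)

(-28.6, -25.1)


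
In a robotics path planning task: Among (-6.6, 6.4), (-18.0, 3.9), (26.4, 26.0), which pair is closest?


d(P0,P1) = 11.6709, d(P0,P2) = 38.3818, d(P1,P2) = 49.5961
Closest: P0 and P1

Closest pair: (-6.6, 6.4) and (-18.0, 3.9), distance = 11.6709


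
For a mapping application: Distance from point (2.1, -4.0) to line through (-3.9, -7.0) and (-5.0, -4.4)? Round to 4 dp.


|cross product| = 18.9
|line direction| = sqrt(7.97) = 2.8231
Distance = 18.9/sqrt(7.97) = 6.6947

6.6947


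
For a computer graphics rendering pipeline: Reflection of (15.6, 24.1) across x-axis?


Reflection over x-axis: (x,y) -> (x,-y)
(15.6, 24.1) -> (15.6, -24.1)

(15.6, -24.1)


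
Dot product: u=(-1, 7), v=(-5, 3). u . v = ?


u . v = u_x*v_x + u_y*v_y = (-1)*(-5) + 7*3
= 5 + 21 = 26

26


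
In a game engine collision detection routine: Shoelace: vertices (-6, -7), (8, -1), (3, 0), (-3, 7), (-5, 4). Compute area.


Shoelace sum: ((-6)*(-1) - 8*(-7)) + (8*0 - 3*(-1)) + (3*7 - (-3)*0) + ((-3)*4 - (-5)*7) + ((-5)*(-7) - (-6)*4)
= 168
Area = |168|/2 = 84

84


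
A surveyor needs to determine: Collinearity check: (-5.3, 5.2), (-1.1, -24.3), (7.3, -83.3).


Cross product: ((-1.1)-(-5.3))*((-83.3)-5.2) - ((-24.3)-5.2)*(7.3-(-5.3))
= 0

Yes, collinear


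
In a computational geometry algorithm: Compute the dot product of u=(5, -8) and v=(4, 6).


u . v = u_x*v_x + u_y*v_y = 5*4 + (-8)*6
= 20 + (-48) = -28

-28


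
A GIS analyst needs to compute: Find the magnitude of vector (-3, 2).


|u| = sqrt((-3)^2 + 2^2) = sqrt(13) = 3.6056

3.6056


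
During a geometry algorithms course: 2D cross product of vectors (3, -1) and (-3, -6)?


u x v = u_x*v_y - u_y*v_x = 3*(-6) - (-1)*(-3)
= (-18) - 3 = -21

-21


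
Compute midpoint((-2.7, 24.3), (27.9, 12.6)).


M = (((-2.7)+27.9)/2, (24.3+12.6)/2)
= (12.6, 18.45)

(12.6, 18.45)


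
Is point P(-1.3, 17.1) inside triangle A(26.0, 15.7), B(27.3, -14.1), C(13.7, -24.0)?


Cross products: AB x AP = -811.72, BC x BP = -707.46, CA x CP = 1101.03
All same sign? no

No, outside


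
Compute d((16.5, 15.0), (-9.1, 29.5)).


dx=-25.6, dy=14.5
d^2 = (-25.6)^2 + 14.5^2 = 865.61
d = sqrt(865.61) = 29.4213

29.4213


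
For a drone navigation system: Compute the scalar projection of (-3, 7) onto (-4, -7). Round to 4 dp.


u.v = -37, |v| = sqrt(65) = 8.0623
Scalar projection = u.v / |v| = -37 / sqrt(65) = -4.5893

-4.5893


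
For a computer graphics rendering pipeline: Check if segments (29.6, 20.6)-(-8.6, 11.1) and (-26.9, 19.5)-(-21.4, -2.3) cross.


Cross products: d1=1237.75, d2=352.74, d3=-494.73, d4=390.28
d1*d2 < 0 and d3*d4 < 0? no

No, they don't intersect


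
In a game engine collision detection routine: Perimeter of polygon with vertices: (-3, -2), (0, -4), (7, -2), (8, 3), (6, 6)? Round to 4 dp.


Sides: (-3, -2)->(0, -4): sqrt(13) = 3.605551, (0, -4)->(7, -2): sqrt(53) = 7.28011, (7, -2)->(8, 3): sqrt(26) = 5.09902, (8, 3)->(6, 6): sqrt(13) = 3.605551, (6, 6)->(-3, -2): sqrt(145) = 12.041595
Sum = 31.631827
Perimeter = 31.6318

31.6318


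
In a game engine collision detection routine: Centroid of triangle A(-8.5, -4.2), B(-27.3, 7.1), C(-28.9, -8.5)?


Centroid = ((x_A+x_B+x_C)/3, (y_A+y_B+y_C)/3)
= (((-8.5)+(-27.3)+(-28.9))/3, ((-4.2)+7.1+(-8.5))/3)
= (-21.5667, -1.8667)

(-21.5667, -1.8667)


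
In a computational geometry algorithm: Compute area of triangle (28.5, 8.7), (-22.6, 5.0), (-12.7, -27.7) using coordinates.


Area = |x_A(y_B-y_C) + x_B(y_C-y_A) + x_C(y_A-y_B)|/2
= |931.95 + 822.64 + (-46.99)|/2
= 1707.6/2 = 853.8

853.8


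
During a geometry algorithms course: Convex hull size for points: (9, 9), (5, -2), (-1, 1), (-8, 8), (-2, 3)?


Convex hull vertices (CCW): (-8, 8), (-1, 1), (5, -2), (9, 9)
Count = 4

4


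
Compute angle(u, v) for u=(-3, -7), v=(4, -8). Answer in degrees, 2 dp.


u.v = 44, |u| = sqrt(58) = 7.6158, |v| = sqrt(80) = 8.9443
cos(theta) = u.v/(|u||v|) = 44/sqrt(4640) = 0.645942
theta = acos(0.645942) = 49.76 degrees

49.76 degrees


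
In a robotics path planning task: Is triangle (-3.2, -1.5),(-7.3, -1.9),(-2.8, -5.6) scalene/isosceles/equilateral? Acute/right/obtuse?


Side lengths squared: AB^2=16.97, BC^2=33.94, CA^2=16.97
Sorted: [16.97, 16.97, 33.94]
By sides: Isosceles, By angles: Right

Isosceles, Right


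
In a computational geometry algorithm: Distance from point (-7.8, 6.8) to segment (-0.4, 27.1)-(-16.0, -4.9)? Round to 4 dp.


Project P onto AB: t = 0.6036 (clamped to [0,1])
Closest point on segment: (-9.8169, 7.7832)
Distance: 2.2438

2.2438


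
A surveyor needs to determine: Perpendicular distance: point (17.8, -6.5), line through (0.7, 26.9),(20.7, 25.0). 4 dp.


|cross product| = 635.51
|line direction| = sqrt(403.61) = 20.09
Distance = 635.51/sqrt(403.61) = 31.6331

31.6331


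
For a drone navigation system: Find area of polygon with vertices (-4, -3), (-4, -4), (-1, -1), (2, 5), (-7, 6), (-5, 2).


Shoelace sum: ((-4)*(-4) - (-4)*(-3)) + ((-4)*(-1) - (-1)*(-4)) + ((-1)*5 - 2*(-1)) + (2*6 - (-7)*5) + ((-7)*2 - (-5)*6) + ((-5)*(-3) - (-4)*2)
= 87
Area = |87|/2 = 43.5

43.5


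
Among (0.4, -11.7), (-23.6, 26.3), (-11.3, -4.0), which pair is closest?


d(P0,P1) = 44.9444, d(P0,P2) = 14.0064, d(P1,P2) = 32.7014
Closest: P0 and P2

Closest pair: (0.4, -11.7) and (-11.3, -4.0), distance = 14.0064


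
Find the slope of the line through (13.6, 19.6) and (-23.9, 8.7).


slope = (y2-y1)/(x2-x1) = (8.7-19.6)/((-23.9)-13.6) = (-10.9)/(-37.5) = 0.2907

0.2907


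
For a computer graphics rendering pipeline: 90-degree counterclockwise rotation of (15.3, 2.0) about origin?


90° CCW: (x,y) -> (-y, x)
(15.3,2) -> (-2, 15.3)

(-2, 15.3)


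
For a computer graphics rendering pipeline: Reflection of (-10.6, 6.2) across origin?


Reflection over origin: (x,y) -> (-x,-y)
(-10.6, 6.2) -> (10.6, -6.2)

(10.6, -6.2)


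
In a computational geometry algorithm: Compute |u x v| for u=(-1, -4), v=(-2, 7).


|u x v| = |(-1)*7 - (-4)*(-2)|
= |(-7) - 8| = 15

15


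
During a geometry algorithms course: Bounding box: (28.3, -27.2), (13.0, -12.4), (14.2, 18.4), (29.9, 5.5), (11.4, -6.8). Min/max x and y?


x range: [11.4, 29.9]
y range: [-27.2, 18.4]
Bounding box: (11.4,-27.2) to (29.9,18.4)

(11.4,-27.2) to (29.9,18.4)


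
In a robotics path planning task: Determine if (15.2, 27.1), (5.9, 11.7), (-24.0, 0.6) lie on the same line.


Cross product: (5.9-15.2)*(0.6-27.1) - (11.7-27.1)*((-24)-15.2)
= -357.23

No, not collinear


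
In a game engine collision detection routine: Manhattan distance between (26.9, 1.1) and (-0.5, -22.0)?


|26.9-(-0.5)| + |1.1-(-22)| = 27.4 + 23.1 = 50.5

50.5


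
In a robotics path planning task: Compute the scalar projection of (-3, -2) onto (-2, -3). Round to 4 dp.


u.v = 12, |v| = sqrt(13) = 3.6056
Scalar projection = u.v / |v| = 12 / sqrt(13) = 3.3282

3.3282


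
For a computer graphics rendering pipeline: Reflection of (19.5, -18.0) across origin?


Reflection over origin: (x,y) -> (-x,-y)
(19.5, -18) -> (-19.5, 18)

(-19.5, 18)


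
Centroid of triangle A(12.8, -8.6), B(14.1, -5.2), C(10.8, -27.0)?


Centroid = ((x_A+x_B+x_C)/3, (y_A+y_B+y_C)/3)
= ((12.8+14.1+10.8)/3, ((-8.6)+(-5.2)+(-27))/3)
= (12.5667, -13.6)

(12.5667, -13.6)


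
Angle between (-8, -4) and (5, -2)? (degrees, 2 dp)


u.v = -32, |u| = sqrt(80) = 8.9443, |v| = sqrt(29) = 5.3852
cos(theta) = u.v/(|u||v|) = -32/sqrt(2320) = -0.664364
theta = acos(-0.664364) = 131.63 degrees

131.63 degrees


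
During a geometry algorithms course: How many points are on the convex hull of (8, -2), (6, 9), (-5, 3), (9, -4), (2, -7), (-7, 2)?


Convex hull vertices (CCW): (-7, 2), (2, -7), (9, -4), (6, 9)
Count = 4

4


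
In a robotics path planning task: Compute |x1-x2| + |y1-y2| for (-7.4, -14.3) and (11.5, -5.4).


|(-7.4)-11.5| + |(-14.3)-(-5.4)| = 18.9 + 8.9 = 27.8

27.8


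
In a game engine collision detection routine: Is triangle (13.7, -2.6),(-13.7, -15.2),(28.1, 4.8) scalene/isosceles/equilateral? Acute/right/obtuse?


Side lengths squared: AB^2=909.52, BC^2=2147.24, CA^2=262.12
Sorted: [262.12, 909.52, 2147.24]
By sides: Scalene, By angles: Obtuse

Scalene, Obtuse


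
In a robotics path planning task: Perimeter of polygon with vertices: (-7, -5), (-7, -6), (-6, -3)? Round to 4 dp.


Sides: (-7, -5)->(-7, -6): sqrt(1) = 1, (-7, -6)->(-6, -3): sqrt(10) = 3.162278, (-6, -3)->(-7, -5): sqrt(5) = 2.236068
Sum = 6.398346
Perimeter = 6.3983

6.3983


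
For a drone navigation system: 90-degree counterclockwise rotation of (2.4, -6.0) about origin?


90° CCW: (x,y) -> (-y, x)
(2.4,-6) -> (6, 2.4)

(6, 2.4)


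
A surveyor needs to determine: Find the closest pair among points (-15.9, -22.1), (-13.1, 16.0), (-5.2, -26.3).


d(P0,P1) = 38.2027, d(P0,P2) = 11.4948, d(P1,P2) = 43.0314
Closest: P0 and P2

Closest pair: (-15.9, -22.1) and (-5.2, -26.3), distance = 11.4948


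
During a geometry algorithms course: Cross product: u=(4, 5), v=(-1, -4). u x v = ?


u x v = u_x*v_y - u_y*v_x = 4*(-4) - 5*(-1)
= (-16) - (-5) = -11

-11


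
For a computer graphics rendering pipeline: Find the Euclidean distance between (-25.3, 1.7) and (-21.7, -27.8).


dx=3.6, dy=-29.5
d^2 = 3.6^2 + (-29.5)^2 = 883.21
d = sqrt(883.21) = 29.7188

29.7188


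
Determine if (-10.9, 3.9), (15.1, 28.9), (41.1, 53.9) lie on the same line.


Cross product: (15.1-(-10.9))*(53.9-3.9) - (28.9-3.9)*(41.1-(-10.9))
= 0

Yes, collinear


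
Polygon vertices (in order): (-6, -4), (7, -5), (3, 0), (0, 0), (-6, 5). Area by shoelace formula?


Shoelace sum: ((-6)*(-5) - 7*(-4)) + (7*0 - 3*(-5)) + (3*0 - 0*0) + (0*5 - (-6)*0) + ((-6)*(-4) - (-6)*5)
= 127
Area = |127|/2 = 63.5

63.5


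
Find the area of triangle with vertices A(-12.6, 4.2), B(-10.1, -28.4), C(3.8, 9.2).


Area = |x_A(y_B-y_C) + x_B(y_C-y_A) + x_C(y_A-y_B)|/2
= |473.76 + (-50.5) + 123.88|/2
= 547.14/2 = 273.57

273.57


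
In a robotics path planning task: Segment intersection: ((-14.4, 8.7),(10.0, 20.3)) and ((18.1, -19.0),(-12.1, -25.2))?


Cross products: d1=-1038.04, d2=-1237.08, d3=-1052.88, d4=-853.84
d1*d2 < 0 and d3*d4 < 0? no

No, they don't intersect


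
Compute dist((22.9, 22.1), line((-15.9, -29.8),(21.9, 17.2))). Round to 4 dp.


|cross product| = 138.22
|line direction| = sqrt(3637.84) = 60.3145
Distance = 138.22/sqrt(3637.84) = 2.2917

2.2917


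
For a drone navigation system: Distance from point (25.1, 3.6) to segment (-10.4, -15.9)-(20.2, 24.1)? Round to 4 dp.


Project P onto AB: t = 0.7358 (clamped to [0,1])
Closest point on segment: (12.116, 13.5327)
Distance: 16.3475

16.3475


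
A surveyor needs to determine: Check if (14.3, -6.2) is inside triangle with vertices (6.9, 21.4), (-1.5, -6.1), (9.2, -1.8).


Cross products: AB x AP = 435.34, BC x BP = -69.01, CA x CP = -108.2
All same sign? no

No, outside


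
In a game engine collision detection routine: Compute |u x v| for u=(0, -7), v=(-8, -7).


|u x v| = |0*(-7) - (-7)*(-8)|
= |0 - 56| = 56

56


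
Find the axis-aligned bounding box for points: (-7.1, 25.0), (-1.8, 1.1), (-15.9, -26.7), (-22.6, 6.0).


x range: [-22.6, -1.8]
y range: [-26.7, 25]
Bounding box: (-22.6,-26.7) to (-1.8,25)

(-22.6,-26.7) to (-1.8,25)


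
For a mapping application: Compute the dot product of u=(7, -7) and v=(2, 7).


u . v = u_x*v_x + u_y*v_y = 7*2 + (-7)*7
= 14 + (-49) = -35

-35


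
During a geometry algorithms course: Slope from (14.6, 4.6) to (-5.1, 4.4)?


slope = (y2-y1)/(x2-x1) = (4.4-4.6)/((-5.1)-14.6) = (-0.2)/(-19.7) = 0.0102

0.0102


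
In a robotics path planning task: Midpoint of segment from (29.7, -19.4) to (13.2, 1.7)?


M = ((29.7+13.2)/2, ((-19.4)+1.7)/2)
= (21.45, -8.85)

(21.45, -8.85)


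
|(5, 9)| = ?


|u| = sqrt(5^2 + 9^2) = sqrt(106) = 10.2956

10.2956


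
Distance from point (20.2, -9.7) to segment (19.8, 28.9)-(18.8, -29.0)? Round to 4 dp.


Project P onto AB: t = 0.6663 (clamped to [0,1])
Closest point on segment: (19.1337, -9.6816)
Distance: 1.0665

1.0665


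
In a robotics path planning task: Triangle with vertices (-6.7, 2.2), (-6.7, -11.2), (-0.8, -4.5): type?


Side lengths squared: AB^2=179.56, BC^2=79.7, CA^2=79.7
Sorted: [79.7, 79.7, 179.56]
By sides: Isosceles, By angles: Obtuse

Isosceles, Obtuse


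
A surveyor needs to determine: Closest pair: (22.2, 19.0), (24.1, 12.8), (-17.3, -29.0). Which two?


d(P0,P1) = 6.4846, d(P0,P2) = 62.1631, d(P1,P2) = 58.832
Closest: P0 and P1

Closest pair: (22.2, 19.0) and (24.1, 12.8), distance = 6.4846


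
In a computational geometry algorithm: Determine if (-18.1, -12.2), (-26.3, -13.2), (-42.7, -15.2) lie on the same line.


Cross product: ((-26.3)-(-18.1))*((-15.2)-(-12.2)) - ((-13.2)-(-12.2))*((-42.7)-(-18.1))
= 0

Yes, collinear


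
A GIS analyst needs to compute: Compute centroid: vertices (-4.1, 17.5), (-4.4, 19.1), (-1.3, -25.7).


Centroid = ((x_A+x_B+x_C)/3, (y_A+y_B+y_C)/3)
= (((-4.1)+(-4.4)+(-1.3))/3, (17.5+19.1+(-25.7))/3)
= (-3.2667, 3.6333)

(-3.2667, 3.6333)


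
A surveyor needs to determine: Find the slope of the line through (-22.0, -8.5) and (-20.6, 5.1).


slope = (y2-y1)/(x2-x1) = (5.1-(-8.5))/((-20.6)-(-22)) = 13.6/1.4 = 9.7143

9.7143


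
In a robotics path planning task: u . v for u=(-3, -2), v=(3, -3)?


u . v = u_x*v_x + u_y*v_y = (-3)*3 + (-2)*(-3)
= (-9) + 6 = -3

-3


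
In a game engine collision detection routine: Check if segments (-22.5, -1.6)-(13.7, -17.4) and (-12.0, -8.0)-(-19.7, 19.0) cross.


Cross products: d1=234.22, d2=-621.52, d3=-65.78, d4=789.96
d1*d2 < 0 and d3*d4 < 0? yes

Yes, they intersect


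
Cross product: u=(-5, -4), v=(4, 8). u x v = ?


u x v = u_x*v_y - u_y*v_x = (-5)*8 - (-4)*4
= (-40) - (-16) = -24

-24
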